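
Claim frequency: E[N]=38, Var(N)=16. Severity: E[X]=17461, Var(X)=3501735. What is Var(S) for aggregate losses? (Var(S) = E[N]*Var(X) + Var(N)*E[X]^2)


Var(S) = E[N]*Var(X) + Var(N)*E[X]^2
= 38*3501735 + 16*17461^2
= 133065930 + 4878184336
= 5.0113e+09


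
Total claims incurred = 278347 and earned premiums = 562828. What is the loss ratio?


Loss ratio = claims / premiums
= 278347 / 562828
= 0.4946


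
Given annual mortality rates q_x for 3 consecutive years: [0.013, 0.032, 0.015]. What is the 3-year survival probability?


p_k = 1 - q_k for each year
Survival = product of (1 - q_k)
= 0.987 * 0.968 * 0.985
= 0.9411


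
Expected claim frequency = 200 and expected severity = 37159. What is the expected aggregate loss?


E[S] = E[N] * E[X]
= 200 * 37159
= 7.4318e+06


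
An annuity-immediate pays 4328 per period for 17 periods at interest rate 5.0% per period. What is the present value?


PV = PMT * (1 - (1+i)^(-n)) / i
= 4328 * (1 - (1+0.05)^(-17)) / 0.05
= 4328 * (1 - 0.436297) / 0.05
= 4328 * 11.274066
= 48794.1587


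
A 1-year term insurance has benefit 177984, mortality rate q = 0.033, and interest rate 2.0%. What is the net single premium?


NSP = benefit * q * v
v = 1/(1+i) = 0.980392
NSP = 177984 * 0.033 * 0.980392
= 5758.3059


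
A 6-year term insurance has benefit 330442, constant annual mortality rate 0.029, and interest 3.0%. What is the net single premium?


NSP = benefit * sum_{k=0}^{n-1} k_p_x * q * v^(k+1)
With constant q=0.029, v=0.970874
Sum = 0.14651
NSP = 330442 * 0.14651
= 48413.1868


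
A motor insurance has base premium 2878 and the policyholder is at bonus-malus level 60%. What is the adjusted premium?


adjusted = base * BM_level / 100
= 2878 * 60 / 100
= 2878 * 0.6
= 1726.8


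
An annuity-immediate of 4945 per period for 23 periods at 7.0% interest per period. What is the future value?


FV = PMT * ((1+i)^n - 1) / i
= 4945 * ((1.07)^23 - 1) / 0.07
= 4945 * (4.74053 - 1) / 0.07
= 264241.7167


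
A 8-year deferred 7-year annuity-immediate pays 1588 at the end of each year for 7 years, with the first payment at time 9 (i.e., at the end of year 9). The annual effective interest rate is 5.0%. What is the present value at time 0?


PV at time 8 of the 7-year annuity-immediate:
a_n = 1588 * (1-(1+0.05)^(-7))/0.05 = 9188.761
Discount back 8 years to time 0:
PV = 9188.761 * (1+0.05)^(-8)
= 9188.761 * 0.676839
= 6219.3151


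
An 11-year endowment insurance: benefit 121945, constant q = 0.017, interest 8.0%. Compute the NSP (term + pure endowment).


Term component = 13781.3358
Pure endowment = 11_p_x * v^11 * benefit = 0.828111 * 0.428883 * 121945 = 43310.3191
NSP = 57091.655


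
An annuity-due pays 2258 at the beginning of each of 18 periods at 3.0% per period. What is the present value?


PV_due = PMT * (1-(1+i)^(-n))/i * (1+i)
PV_immediate = 31055.4325
PV_due = 31055.4325 * 1.03
= 31987.0955


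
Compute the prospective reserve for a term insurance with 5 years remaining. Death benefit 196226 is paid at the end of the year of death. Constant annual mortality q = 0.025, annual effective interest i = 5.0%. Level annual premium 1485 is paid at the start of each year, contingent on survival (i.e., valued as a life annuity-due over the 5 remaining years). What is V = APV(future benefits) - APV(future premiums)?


v = 1/(1+i) = 0.952381
APV(future benefits) per unit = sum_{k=0}^{4} k_p_x * q * v^(k+1) = 0.103213
APV(future benefits) = 196226 * 0.103213 = 20253.0394
Life annuity-due factor ä_{x:5} = sum_{k=0}^{4} k_p_x * v^k = 4.334939
APV(future premiums) = 1485 * 4.334939 = 6437.3838
V = 20253.0394 - 6437.3838
= 13815.6556


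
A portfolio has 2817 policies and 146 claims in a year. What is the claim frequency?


frequency = claims / policies
= 146 / 2817
= 0.0518


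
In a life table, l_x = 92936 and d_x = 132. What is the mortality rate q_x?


q_x = d_x / l_x
= 132 / 92936
= 0.0014


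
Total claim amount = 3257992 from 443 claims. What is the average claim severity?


severity = total / number
= 3257992 / 443
= 7354.3837


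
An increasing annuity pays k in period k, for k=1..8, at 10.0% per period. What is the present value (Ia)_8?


(Ia)_n = sum_{k=1}^{n} k * v^k, v = 1/(1+i)
v = 0.909091
Sum computed term by term:
(Ia)_8 = 21.3636


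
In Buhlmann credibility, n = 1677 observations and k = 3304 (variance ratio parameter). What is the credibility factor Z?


Z = n / (n + k)
= 1677 / (1677 + 3304)
= 1677 / 4981
= 0.3367


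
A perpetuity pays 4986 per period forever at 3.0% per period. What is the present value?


PV = PMT / i
= 4986 / 0.03
= 166200.0


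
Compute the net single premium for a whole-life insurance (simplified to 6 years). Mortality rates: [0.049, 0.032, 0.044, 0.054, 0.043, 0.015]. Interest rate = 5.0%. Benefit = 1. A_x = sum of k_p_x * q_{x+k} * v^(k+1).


v = 0.952381
Year 0: k_p_x=1.0, q=0.049, term=0.046667
Year 1: k_p_x=0.951, q=0.032, term=0.027603
Year 2: k_p_x=0.920568, q=0.044, term=0.03499
Year 3: k_p_x=0.880063, q=0.054, term=0.039098
Year 4: k_p_x=0.83254, q=0.043, term=0.02805
Year 5: k_p_x=0.79674, q=0.015, term=0.008918
A_x = 0.1853


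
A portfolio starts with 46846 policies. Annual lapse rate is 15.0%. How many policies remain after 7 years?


remaining = initial * (1 - lapse)^years
= 46846 * (1 - 0.15)^7
= 46846 * 0.320577
= 15017.7543


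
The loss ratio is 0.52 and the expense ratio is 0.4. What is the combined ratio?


Combined ratio = loss ratio + expense ratio
= 0.52 + 0.4
= 0.92


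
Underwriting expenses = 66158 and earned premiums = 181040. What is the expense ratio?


Expense ratio = expenses / premiums
= 66158 / 181040
= 0.3654


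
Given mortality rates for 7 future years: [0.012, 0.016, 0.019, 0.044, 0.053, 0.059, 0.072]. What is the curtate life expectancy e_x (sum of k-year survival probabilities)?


e_x = sum_{k=1}^{n} k_p_x
k_p_x values:
  1_p_x = 0.988
  2_p_x = 0.972192
  3_p_x = 0.95372
  4_p_x = 0.911757
  5_p_x = 0.863434
  6_p_x = 0.812491
  7_p_x = 0.753992
e_x = 6.2556


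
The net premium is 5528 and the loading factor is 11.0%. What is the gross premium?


Gross = net * (1 + loading)
= 5528 * (1 + 0.11)
= 5528 * 1.11
= 6136.08


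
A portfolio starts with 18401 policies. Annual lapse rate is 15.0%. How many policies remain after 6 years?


remaining = initial * (1 - lapse)^years
= 18401 * (1 - 0.15)^6
= 18401 * 0.37715
= 6939.9282


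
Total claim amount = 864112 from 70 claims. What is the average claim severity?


severity = total / number
= 864112 / 70
= 12344.4571


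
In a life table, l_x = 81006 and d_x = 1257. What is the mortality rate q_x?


q_x = d_x / l_x
= 1257 / 81006
= 0.0155


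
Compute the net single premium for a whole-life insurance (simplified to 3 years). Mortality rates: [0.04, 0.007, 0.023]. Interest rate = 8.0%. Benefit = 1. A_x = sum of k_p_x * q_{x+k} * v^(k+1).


v = 0.925926
Year 0: k_p_x=1.0, q=0.04, term=0.037037
Year 1: k_p_x=0.96, q=0.007, term=0.005761
Year 2: k_p_x=0.95328, q=0.023, term=0.017405
A_x = 0.0602


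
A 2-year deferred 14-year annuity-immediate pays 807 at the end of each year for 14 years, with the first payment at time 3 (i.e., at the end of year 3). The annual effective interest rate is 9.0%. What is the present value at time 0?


PV at time 2 of the 14-year annuity-immediate:
a_n = 807 * (1-(1+0.09)^(-14))/0.09 = 6283.4234
Discount back 2 years to time 0:
PV = 6283.4234 * (1+0.09)^(-2)
= 6283.4234 * 0.84168
= 5288.6317


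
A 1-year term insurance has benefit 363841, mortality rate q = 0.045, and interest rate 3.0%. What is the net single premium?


NSP = benefit * q * v
v = 1/(1+i) = 0.970874
NSP = 363841 * 0.045 * 0.970874
= 15895.966


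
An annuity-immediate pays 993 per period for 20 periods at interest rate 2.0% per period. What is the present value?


PV = PMT * (1 - (1+i)^(-n)) / i
= 993 * (1 - (1+0.02)^(-20)) / 0.02
= 993 * (1 - 0.672971) / 0.02
= 993 * 16.351433
= 16236.9733


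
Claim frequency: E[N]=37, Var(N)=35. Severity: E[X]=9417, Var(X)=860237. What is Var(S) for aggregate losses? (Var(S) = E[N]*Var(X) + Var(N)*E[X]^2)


Var(S) = E[N]*Var(X) + Var(N)*E[X]^2
= 37*860237 + 35*9417^2
= 31828769 + 3103796115
= 3.1356e+09


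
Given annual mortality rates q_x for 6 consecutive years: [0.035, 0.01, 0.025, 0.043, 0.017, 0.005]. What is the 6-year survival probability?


p_k = 1 - q_k for each year
Survival = product of (1 - q_k)
= 0.965 * 0.99 * 0.975 * 0.957 * 0.983 * 0.995
= 0.8719


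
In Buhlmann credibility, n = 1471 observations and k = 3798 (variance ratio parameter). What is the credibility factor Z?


Z = n / (n + k)
= 1471 / (1471 + 3798)
= 1471 / 5269
= 0.2792


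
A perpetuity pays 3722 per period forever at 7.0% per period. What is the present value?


PV = PMT / i
= 3722 / 0.07
= 53171.4286


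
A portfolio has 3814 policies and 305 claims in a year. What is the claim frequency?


frequency = claims / policies
= 305 / 3814
= 0.08


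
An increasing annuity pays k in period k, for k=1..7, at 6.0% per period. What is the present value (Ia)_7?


(Ia)_n = sum_{k=1}^{n} k * v^k, v = 1/(1+i)
v = 0.943396
Sum computed term by term:
(Ia)_7 = 21.0321


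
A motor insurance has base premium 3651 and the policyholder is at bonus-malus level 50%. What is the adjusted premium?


adjusted = base * BM_level / 100
= 3651 * 50 / 100
= 3651 * 0.5
= 1825.5


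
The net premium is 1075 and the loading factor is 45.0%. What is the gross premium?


Gross = net * (1 + loading)
= 1075 * (1 + 0.45)
= 1075 * 1.45
= 1558.75


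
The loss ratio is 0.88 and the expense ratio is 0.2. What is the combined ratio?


Combined ratio = loss ratio + expense ratio
= 0.88 + 0.2
= 1.08


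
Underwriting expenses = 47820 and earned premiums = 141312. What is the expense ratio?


Expense ratio = expenses / premiums
= 47820 / 141312
= 0.3384


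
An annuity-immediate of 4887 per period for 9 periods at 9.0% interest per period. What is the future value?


FV = PMT * ((1+i)^n - 1) / i
= 4887 * ((1.09)^9 - 1) / 0.09
= 4887 * (2.171893 - 1) / 0.09
= 63633.8051


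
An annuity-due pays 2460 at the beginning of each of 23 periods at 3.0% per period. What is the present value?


PV_due = PMT * (1-(1+i)^(-n))/i * (1+i)
PV_immediate = 40451.2766
PV_due = 40451.2766 * 1.03
= 41664.8149


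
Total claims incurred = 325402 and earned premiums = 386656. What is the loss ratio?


Loss ratio = claims / premiums
= 325402 / 386656
= 0.8416


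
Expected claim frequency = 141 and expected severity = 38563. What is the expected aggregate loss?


E[S] = E[N] * E[X]
= 141 * 38563
= 5.4374e+06


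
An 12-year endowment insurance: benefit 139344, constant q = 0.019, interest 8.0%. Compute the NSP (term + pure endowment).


Term component = 18306.5328
Pure endowment = 12_p_x * v^12 * benefit = 0.79438 * 0.397114 * 139344 = 43957.3291
NSP = 62263.8619


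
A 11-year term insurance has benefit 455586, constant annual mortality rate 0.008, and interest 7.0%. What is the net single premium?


NSP = benefit * sum_{k=0}^{n-1} k_p_x * q * v^(k+1)
With constant q=0.008, v=0.934579
Sum = 0.057957
NSP = 455586 * 0.057957
= 26404.4816


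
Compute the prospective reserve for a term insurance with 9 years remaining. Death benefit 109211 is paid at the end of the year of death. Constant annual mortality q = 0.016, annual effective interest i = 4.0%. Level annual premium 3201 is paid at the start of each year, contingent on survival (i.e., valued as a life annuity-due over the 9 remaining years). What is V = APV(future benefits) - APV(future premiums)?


v = 1/(1+i) = 0.961538
APV(future benefits) per unit = sum_{k=0}^{8} k_p_x * q * v^(k+1) = 0.112099
APV(future benefits) = 109211 * 0.112099 = 12242.4514
Life annuity-due factor ä_{x:9} = sum_{k=0}^{8} k_p_x * v^k = 7.286439
APV(future premiums) = 3201 * 7.286439 = 23323.8927
V = 12242.4514 - 23323.8927
= -11081.4413


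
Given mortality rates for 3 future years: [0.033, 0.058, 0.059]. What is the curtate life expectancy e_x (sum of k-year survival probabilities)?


e_x = sum_{k=1}^{n} k_p_x
k_p_x values:
  1_p_x = 0.967
  2_p_x = 0.910914
  3_p_x = 0.85717
e_x = 2.7351


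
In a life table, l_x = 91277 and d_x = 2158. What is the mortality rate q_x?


q_x = d_x / l_x
= 2158 / 91277
= 0.0236


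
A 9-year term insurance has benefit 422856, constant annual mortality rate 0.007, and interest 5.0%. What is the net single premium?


NSP = benefit * sum_{k=0}^{n-1} k_p_x * q * v^(k+1)
With constant q=0.007, v=0.952381
Sum = 0.048494
NSP = 422856 * 0.048494
= 20506.1357


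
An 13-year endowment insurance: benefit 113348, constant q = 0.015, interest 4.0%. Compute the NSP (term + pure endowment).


Term component = 15659.2218
Pure endowment = 13_p_x * v^13 * benefit = 0.82162 * 0.600574 * 113348 = 55930.8536
NSP = 71590.0753


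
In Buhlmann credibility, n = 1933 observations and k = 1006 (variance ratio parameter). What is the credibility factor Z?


Z = n / (n + k)
= 1933 / (1933 + 1006)
= 1933 / 2939
= 0.6577


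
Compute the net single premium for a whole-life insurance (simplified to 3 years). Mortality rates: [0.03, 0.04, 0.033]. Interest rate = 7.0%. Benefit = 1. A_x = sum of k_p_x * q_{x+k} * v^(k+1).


v = 0.934579
Year 0: k_p_x=1.0, q=0.03, term=0.028037
Year 1: k_p_x=0.97, q=0.04, term=0.033889
Year 2: k_p_x=0.9312, q=0.033, term=0.025085
A_x = 0.087


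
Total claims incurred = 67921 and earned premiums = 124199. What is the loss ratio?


Loss ratio = claims / premiums
= 67921 / 124199
= 0.5469


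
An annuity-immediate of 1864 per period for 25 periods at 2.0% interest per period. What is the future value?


FV = PMT * ((1+i)^n - 1) / i
= 1864 * ((1.02)^25 - 1) / 0.02
= 1864 * (1.640606 - 1) / 0.02
= 59704.4787


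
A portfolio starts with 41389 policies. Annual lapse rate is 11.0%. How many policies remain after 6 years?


remaining = initial * (1 - lapse)^years
= 41389 * (1 - 0.11)^6
= 41389 * 0.496981
= 20569.5587


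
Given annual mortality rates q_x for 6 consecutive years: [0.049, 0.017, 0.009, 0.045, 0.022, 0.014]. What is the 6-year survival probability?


p_k = 1 - q_k for each year
Survival = product of (1 - q_k)
= 0.951 * 0.983 * 0.991 * 0.955 * 0.978 * 0.986
= 0.8532


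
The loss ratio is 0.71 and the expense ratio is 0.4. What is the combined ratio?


Combined ratio = loss ratio + expense ratio
= 0.71 + 0.4
= 1.11


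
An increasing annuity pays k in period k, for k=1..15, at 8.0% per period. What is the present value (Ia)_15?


(Ia)_n = sum_{k=1}^{n} k * v^k, v = 1/(1+i)
v = 0.925926
Sum computed term by term:
(Ia)_15 = 56.4451


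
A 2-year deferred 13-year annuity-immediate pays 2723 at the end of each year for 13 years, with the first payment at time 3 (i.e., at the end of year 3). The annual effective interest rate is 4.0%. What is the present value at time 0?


PV at time 2 of the 13-year annuity-immediate:
a_n = 2723 * (1-(1+0.04)^(-13))/0.04 = 27190.9191
Discount back 2 years to time 0:
PV = 27190.9191 * (1+0.04)^(-2)
= 27190.9191 * 0.924556
= 25139.5332


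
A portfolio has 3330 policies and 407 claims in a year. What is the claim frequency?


frequency = claims / policies
= 407 / 3330
= 0.1222


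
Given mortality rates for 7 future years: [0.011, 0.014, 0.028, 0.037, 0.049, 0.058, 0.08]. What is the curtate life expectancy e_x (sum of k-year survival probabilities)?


e_x = sum_{k=1}^{n} k_p_x
k_p_x values:
  1_p_x = 0.989
  2_p_x = 0.975154
  3_p_x = 0.94785
  4_p_x = 0.912779
  5_p_x = 0.868053
  6_p_x = 0.817706
  7_p_x = 0.75229
e_x = 6.2628


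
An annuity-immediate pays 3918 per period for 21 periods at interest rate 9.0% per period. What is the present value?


PV = PMT * (1 - (1+i)^(-n)) / i
= 3918 * (1 - (1+0.09)^(-21)) / 0.09
= 3918 * (1 - 0.163698) / 0.09
= 3918 * 9.292244
= 36407.0109


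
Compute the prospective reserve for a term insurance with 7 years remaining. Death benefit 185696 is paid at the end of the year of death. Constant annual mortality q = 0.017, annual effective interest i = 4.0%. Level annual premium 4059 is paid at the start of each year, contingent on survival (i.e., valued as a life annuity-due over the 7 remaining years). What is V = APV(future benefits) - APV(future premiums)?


v = 1/(1+i) = 0.961538
APV(future benefits) per unit = sum_{k=0}^{6} k_p_x * q * v^(k+1) = 0.097237
APV(future benefits) = 185696 * 0.097237 = 18056.4664
Life annuity-due factor ä_{x:7} = sum_{k=0}^{6} k_p_x * v^k = 5.948598
APV(future premiums) = 4059 * 5.948598 = 24145.36
V = 18056.4664 - 24145.36
= -6088.8936


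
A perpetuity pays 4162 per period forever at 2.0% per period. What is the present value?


PV = PMT / i
= 4162 / 0.02
= 208100.0


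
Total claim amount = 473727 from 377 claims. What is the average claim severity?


severity = total / number
= 473727 / 377
= 1256.5703


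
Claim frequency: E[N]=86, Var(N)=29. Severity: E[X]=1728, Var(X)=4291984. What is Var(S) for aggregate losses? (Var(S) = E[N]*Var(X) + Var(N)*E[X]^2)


Var(S) = E[N]*Var(X) + Var(N)*E[X]^2
= 86*4291984 + 29*1728^2
= 369110624 + 86593536
= 4.5570e+08


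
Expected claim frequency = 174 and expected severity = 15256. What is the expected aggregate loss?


E[S] = E[N] * E[X]
= 174 * 15256
= 2.6545e+06


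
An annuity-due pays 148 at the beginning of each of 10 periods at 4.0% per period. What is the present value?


PV_due = PMT * (1-(1+i)^(-n))/i * (1+i)
PV_immediate = 1200.4126
PV_due = 1200.4126 * 1.04
= 1248.4291


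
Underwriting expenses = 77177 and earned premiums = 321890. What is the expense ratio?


Expense ratio = expenses / premiums
= 77177 / 321890
= 0.2398


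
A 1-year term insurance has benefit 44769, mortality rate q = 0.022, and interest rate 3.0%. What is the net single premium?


NSP = benefit * q * v
v = 1/(1+i) = 0.970874
NSP = 44769 * 0.022 * 0.970874
= 956.2311


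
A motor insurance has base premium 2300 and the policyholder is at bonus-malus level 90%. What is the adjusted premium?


adjusted = base * BM_level / 100
= 2300 * 90 / 100
= 2300 * 0.9
= 2070.0


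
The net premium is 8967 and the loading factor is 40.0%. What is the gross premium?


Gross = net * (1 + loading)
= 8967 * (1 + 0.4)
= 8967 * 1.4
= 12553.8


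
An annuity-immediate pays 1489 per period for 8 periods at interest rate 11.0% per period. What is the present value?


PV = PMT * (1 - (1+i)^(-n)) / i
= 1489 * (1 - (1+0.11)^(-8)) / 0.11
= 1489 * (1 - 0.433926) / 0.11
= 1489 * 5.146123
= 7662.5768


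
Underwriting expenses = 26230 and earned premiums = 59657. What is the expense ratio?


Expense ratio = expenses / premiums
= 26230 / 59657
= 0.4397


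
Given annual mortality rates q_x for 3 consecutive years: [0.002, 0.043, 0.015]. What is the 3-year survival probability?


p_k = 1 - q_k for each year
Survival = product of (1 - q_k)
= 0.998 * 0.957 * 0.985
= 0.9408


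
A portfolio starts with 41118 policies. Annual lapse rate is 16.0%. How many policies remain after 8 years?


remaining = initial * (1 - lapse)^years
= 41118 * (1 - 0.16)^8
= 41118 * 0.247876
= 10192.1609


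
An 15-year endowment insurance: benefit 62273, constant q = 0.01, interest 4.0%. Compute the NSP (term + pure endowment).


Term component = 6506.7828
Pure endowment = 15_p_x * v^15 * benefit = 0.860058 * 0.555265 * 62273 = 29739.0861
NSP = 36245.8689


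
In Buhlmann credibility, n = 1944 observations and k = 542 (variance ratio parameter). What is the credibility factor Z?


Z = n / (n + k)
= 1944 / (1944 + 542)
= 1944 / 2486
= 0.782


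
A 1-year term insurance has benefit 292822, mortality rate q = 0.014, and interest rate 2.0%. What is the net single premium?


NSP = benefit * q * v
v = 1/(1+i) = 0.980392
NSP = 292822 * 0.014 * 0.980392
= 4019.1255


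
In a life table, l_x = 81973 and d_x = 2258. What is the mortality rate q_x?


q_x = d_x / l_x
= 2258 / 81973
= 0.0275


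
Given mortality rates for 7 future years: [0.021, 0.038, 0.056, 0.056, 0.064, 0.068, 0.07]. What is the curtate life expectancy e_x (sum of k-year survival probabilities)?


e_x = sum_{k=1}^{n} k_p_x
k_p_x values:
  1_p_x = 0.979
  2_p_x = 0.941798
  3_p_x = 0.889057
  4_p_x = 0.83927
  5_p_x = 0.785557
  6_p_x = 0.732139
  7_p_x = 0.680889
e_x = 5.8477


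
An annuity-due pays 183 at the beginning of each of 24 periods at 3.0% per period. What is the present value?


PV_due = PMT * (1-(1+i)^(-n))/i * (1+i)
PV_immediate = 3099.2042
PV_due = 3099.2042 * 1.03
= 3192.1803


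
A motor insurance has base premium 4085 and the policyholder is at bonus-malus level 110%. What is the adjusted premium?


adjusted = base * BM_level / 100
= 4085 * 110 / 100
= 4085 * 1.1
= 4493.5


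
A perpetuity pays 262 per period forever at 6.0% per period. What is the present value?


PV = PMT / i
= 262 / 0.06
= 4366.6667


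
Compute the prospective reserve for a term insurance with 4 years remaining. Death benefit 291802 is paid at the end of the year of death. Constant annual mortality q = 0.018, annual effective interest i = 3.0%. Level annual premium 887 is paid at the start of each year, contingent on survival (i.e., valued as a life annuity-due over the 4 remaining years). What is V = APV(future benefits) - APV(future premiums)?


v = 1/(1+i) = 0.970874
APV(future benefits) per unit = sum_{k=0}^{3} k_p_x * q * v^(k+1) = 0.065167
APV(future benefits) = 291802 * 0.065167 = 19015.7261
Life annuity-due factor ä_{x:4} = sum_{k=0}^{3} k_p_x * v^k = 3.728974
APV(future premiums) = 887 * 3.728974 = 3307.6
V = 19015.7261 - 3307.6
= 15708.126


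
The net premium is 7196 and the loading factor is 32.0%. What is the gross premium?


Gross = net * (1 + loading)
= 7196 * (1 + 0.32)
= 7196 * 1.32
= 9498.72


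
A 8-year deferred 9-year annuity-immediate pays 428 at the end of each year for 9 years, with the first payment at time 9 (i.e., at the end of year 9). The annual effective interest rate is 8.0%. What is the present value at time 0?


PV at time 8 of the 9-year annuity-immediate:
a_n = 428 * (1-(1+0.08)^(-9))/0.08 = 2673.668
Discount back 8 years to time 0:
PV = 2673.668 * (1+0.08)^(-8)
= 2673.668 * 0.540269
= 1444.4996


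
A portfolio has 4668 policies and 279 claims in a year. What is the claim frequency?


frequency = claims / policies
= 279 / 4668
= 0.0598


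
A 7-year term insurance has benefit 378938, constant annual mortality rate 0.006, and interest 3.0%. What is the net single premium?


NSP = benefit * sum_{k=0}^{n-1} k_p_x * q * v^(k+1)
With constant q=0.006, v=0.970874
Sum = 0.036742
NSP = 378938 * 0.036742
= 13922.7976


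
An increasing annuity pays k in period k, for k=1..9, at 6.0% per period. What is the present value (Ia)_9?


(Ia)_n = sum_{k=1}^{n} k * v^k, v = 1/(1+i)
v = 0.943396
Sum computed term by term:
(Ia)_9 = 31.3785


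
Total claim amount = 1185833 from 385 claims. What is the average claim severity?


severity = total / number
= 1185833 / 385
= 3080.0857


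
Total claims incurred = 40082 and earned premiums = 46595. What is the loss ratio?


Loss ratio = claims / premiums
= 40082 / 46595
= 0.8602


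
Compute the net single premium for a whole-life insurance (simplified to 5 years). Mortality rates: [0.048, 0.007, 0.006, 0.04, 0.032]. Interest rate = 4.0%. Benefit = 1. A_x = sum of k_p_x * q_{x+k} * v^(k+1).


v = 0.961538
Year 0: k_p_x=1.0, q=0.048, term=0.046154
Year 1: k_p_x=0.952, q=0.007, term=0.006161
Year 2: k_p_x=0.945336, q=0.006, term=0.005042
Year 3: k_p_x=0.939664, q=0.04, term=0.032129
Year 4: k_p_x=0.902077, q=0.032, term=0.023726
A_x = 0.1132


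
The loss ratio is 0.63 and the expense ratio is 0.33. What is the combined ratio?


Combined ratio = loss ratio + expense ratio
= 0.63 + 0.33
= 0.96


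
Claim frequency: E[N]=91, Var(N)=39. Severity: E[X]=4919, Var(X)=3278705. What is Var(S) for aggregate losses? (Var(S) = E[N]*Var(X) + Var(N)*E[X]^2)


Var(S) = E[N]*Var(X) + Var(N)*E[X]^2
= 91*3278705 + 39*4919^2
= 298362155 + 943665879
= 1.2420e+09


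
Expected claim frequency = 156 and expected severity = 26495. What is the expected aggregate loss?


E[S] = E[N] * E[X]
= 156 * 26495
= 4.1332e+06


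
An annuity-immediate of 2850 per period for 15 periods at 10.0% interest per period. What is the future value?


FV = PMT * ((1+i)^n - 1) / i
= 2850 * ((1.1)^15 - 1) / 0.1
= 2850 * (4.177248 - 1) / 0.1
= 90551.5728


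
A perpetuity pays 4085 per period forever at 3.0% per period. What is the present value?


PV = PMT / i
= 4085 / 0.03
= 136166.6667


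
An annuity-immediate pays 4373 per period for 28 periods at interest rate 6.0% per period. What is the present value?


PV = PMT * (1 - (1+i)^(-n)) / i
= 4373 * (1 - (1+0.06)^(-28)) / 0.06
= 4373 * (1 - 0.19563) / 0.06
= 4373 * 13.406164
= 58625.1564


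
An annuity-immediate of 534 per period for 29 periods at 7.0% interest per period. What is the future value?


FV = PMT * ((1+i)^n - 1) / i
= 534 * ((1.07)^29 - 1) / 0.07
= 534 * (7.114257 - 1) / 0.07
= 46643.0466


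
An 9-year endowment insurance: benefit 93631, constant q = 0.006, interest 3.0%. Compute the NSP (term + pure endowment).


Term component = 4275.6639
Pure endowment = 9_p_x * v^9 * benefit = 0.947278 * 0.766417 * 93631 = 67977.0164
NSP = 72252.6803


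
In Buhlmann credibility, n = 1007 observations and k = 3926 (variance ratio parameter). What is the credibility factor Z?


Z = n / (n + k)
= 1007 / (1007 + 3926)
= 1007 / 4933
= 0.2041


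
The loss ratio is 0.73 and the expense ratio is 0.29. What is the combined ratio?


Combined ratio = loss ratio + expense ratio
= 0.73 + 0.29
= 1.02


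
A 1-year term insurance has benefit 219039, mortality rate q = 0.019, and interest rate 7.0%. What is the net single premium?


NSP = benefit * q * v
v = 1/(1+i) = 0.934579
NSP = 219039 * 0.019 * 0.934579
= 3889.4776


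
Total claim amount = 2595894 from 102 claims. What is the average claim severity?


severity = total / number
= 2595894 / 102
= 25449.9412


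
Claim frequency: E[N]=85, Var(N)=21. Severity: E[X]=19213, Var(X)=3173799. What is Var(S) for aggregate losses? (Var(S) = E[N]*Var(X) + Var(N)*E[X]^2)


Var(S) = E[N]*Var(X) + Var(N)*E[X]^2
= 85*3173799 + 21*19213^2
= 269772915 + 7751926749
= 8.0217e+09


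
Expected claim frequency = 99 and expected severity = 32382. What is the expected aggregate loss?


E[S] = E[N] * E[X]
= 99 * 32382
= 3.2058e+06


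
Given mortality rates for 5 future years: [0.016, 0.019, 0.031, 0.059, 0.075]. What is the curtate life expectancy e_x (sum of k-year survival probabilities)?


e_x = sum_{k=1}^{n} k_p_x
k_p_x values:
  1_p_x = 0.984
  2_p_x = 0.965304
  3_p_x = 0.93538
  4_p_x = 0.880192
  5_p_x = 0.814178
e_x = 4.5791


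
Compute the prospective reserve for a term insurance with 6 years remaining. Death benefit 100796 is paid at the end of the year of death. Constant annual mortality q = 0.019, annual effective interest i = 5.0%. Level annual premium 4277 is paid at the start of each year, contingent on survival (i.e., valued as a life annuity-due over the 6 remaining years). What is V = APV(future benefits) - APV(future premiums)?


v = 1/(1+i) = 0.952381
APV(future benefits) per unit = sum_{k=0}^{5} k_p_x * q * v^(k+1) = 0.092223
APV(future benefits) = 100796 * 0.092223 = 9295.66
Life annuity-due factor ä_{x:6} = sum_{k=0}^{5} k_p_x * v^k = 5.096507
APV(future premiums) = 4277 * 5.096507 = 21797.7606
V = 9295.66 - 21797.7606
= -12502.1007


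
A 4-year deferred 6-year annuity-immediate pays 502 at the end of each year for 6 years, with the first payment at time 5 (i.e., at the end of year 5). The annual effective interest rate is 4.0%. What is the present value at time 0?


PV at time 4 of the 6-year annuity-immediate:
a_n = 502 * (1-(1+0.04)^(-6))/0.04 = 2631.5527
Discount back 4 years to time 0:
PV = 2631.5527 * (1+0.04)^(-4)
= 2631.5527 * 0.854804
= 2249.4623


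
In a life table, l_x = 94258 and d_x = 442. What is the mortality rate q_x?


q_x = d_x / l_x
= 442 / 94258
= 0.0047


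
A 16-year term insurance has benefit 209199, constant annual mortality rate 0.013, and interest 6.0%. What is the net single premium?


NSP = benefit * sum_{k=0}^{n-1} k_p_x * q * v^(k+1)
With constant q=0.013, v=0.943396
Sum = 0.121223
NSP = 209199 * 0.121223
= 25359.7192


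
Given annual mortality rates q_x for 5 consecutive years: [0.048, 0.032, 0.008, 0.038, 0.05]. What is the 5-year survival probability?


p_k = 1 - q_k for each year
Survival = product of (1 - q_k)
= 0.952 * 0.968 * 0.992 * 0.962 * 0.95
= 0.8355


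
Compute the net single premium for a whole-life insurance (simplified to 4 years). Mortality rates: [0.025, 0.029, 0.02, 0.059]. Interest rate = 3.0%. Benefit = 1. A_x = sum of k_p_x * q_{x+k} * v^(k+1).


v = 0.970874
Year 0: k_p_x=1.0, q=0.025, term=0.024272
Year 1: k_p_x=0.975, q=0.029, term=0.026652
Year 2: k_p_x=0.946725, q=0.02, term=0.017328
Year 3: k_p_x=0.92779, q=0.059, term=0.048635
A_x = 0.1169


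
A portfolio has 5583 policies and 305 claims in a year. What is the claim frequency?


frequency = claims / policies
= 305 / 5583
= 0.0546


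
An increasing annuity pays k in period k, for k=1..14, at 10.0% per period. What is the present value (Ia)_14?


(Ia)_n = sum_{k=1}^{n} k * v^k, v = 1/(1+i)
v = 0.909091
Sum computed term by term:
(Ia)_14 = 44.1672


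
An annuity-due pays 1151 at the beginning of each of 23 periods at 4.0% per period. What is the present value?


PV_due = PMT * (1-(1+i)^(-n))/i * (1+i)
PV_immediate = 17100.2248
PV_due = 17100.2248 * 1.04
= 17784.2337


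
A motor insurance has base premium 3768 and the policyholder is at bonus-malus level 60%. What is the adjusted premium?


adjusted = base * BM_level / 100
= 3768 * 60 / 100
= 3768 * 0.6
= 2260.8


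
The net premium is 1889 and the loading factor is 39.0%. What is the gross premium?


Gross = net * (1 + loading)
= 1889 * (1 + 0.39)
= 1889 * 1.39
= 2625.71


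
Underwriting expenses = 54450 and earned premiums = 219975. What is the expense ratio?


Expense ratio = expenses / premiums
= 54450 / 219975
= 0.2475


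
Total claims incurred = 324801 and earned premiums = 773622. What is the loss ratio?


Loss ratio = claims / premiums
= 324801 / 773622
= 0.4198


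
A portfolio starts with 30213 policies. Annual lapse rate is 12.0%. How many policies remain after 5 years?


remaining = initial * (1 - lapse)^years
= 30213 * (1 - 0.12)^5
= 30213 * 0.527732
= 15944.3644


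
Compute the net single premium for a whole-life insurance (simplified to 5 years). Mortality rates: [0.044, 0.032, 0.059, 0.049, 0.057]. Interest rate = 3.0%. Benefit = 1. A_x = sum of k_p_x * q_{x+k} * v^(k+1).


v = 0.970874
Year 0: k_p_x=1.0, q=0.044, term=0.042718
Year 1: k_p_x=0.956, q=0.032, term=0.028836
Year 2: k_p_x=0.925408, q=0.059, term=0.049966
Year 3: k_p_x=0.870809, q=0.049, term=0.037911
Year 4: k_p_x=0.828139, q=0.057, term=0.040719
A_x = 0.2002


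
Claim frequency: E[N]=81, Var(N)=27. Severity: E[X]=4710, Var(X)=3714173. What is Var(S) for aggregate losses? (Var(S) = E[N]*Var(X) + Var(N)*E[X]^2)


Var(S) = E[N]*Var(X) + Var(N)*E[X]^2
= 81*3714173 + 27*4710^2
= 300848013 + 598970700
= 8.9982e+08


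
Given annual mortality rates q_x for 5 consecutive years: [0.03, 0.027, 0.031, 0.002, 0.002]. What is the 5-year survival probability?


p_k = 1 - q_k for each year
Survival = product of (1 - q_k)
= 0.97 * 0.973 * 0.969 * 0.998 * 0.998
= 0.9109


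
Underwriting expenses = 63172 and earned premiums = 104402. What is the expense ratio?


Expense ratio = expenses / premiums
= 63172 / 104402
= 0.6051


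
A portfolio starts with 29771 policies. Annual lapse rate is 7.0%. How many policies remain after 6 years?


remaining = initial * (1 - lapse)^years
= 29771 * (1 - 0.07)^6
= 29771 * 0.64699
= 19261.5448


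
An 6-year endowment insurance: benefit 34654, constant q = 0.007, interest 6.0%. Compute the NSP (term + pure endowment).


Term component = 1173.5506
Pure endowment = 6_p_x * v^6 * benefit = 0.958728 * 0.704961 * 34654 = 23421.4442
NSP = 24594.9948


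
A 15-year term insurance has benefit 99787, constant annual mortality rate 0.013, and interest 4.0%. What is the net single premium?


NSP = benefit * sum_{k=0}^{n-1} k_p_x * q * v^(k+1)
With constant q=0.013, v=0.961538
Sum = 0.133359
NSP = 99787 * 0.133359
= 13307.4589


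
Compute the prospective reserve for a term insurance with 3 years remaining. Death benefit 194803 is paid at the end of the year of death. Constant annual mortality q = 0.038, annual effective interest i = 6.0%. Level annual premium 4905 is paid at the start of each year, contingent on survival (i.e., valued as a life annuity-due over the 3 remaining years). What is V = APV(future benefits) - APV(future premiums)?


v = 1/(1+i) = 0.943396
APV(future benefits) per unit = sum_{k=0}^{2} k_p_x * q * v^(k+1) = 0.097911
APV(future benefits) = 194803 * 0.097911 = 19073.2689
Life annuity-due factor ä_{x:3} = sum_{k=0}^{2} k_p_x * v^k = 2.731189
APV(future premiums) = 4905 * 2.731189 = 13396.4822
V = 19073.2689 - 13396.4822
= 5676.7867


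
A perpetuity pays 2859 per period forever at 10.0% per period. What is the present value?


PV = PMT / i
= 2859 / 0.1
= 28590.0


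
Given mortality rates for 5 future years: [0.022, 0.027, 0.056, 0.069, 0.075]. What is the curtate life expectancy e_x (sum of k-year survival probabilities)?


e_x = sum_{k=1}^{n} k_p_x
k_p_x values:
  1_p_x = 0.978
  2_p_x = 0.951594
  3_p_x = 0.898305
  4_p_x = 0.836322
  5_p_x = 0.773598
e_x = 4.4378


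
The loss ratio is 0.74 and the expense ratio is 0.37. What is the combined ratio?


Combined ratio = loss ratio + expense ratio
= 0.74 + 0.37
= 1.11


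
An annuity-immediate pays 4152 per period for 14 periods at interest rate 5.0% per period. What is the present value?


PV = PMT * (1 - (1+i)^(-n)) / i
= 4152 * (1 - (1+0.05)^(-14)) / 0.05
= 4152 * (1 - 0.505068) / 0.05
= 4152 * 9.898641
= 41099.1572


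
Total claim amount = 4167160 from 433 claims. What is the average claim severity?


severity = total / number
= 4167160 / 433
= 9623.9261


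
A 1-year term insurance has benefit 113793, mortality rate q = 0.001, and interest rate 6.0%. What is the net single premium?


NSP = benefit * q * v
v = 1/(1+i) = 0.943396
NSP = 113793 * 0.001 * 0.943396
= 107.3519


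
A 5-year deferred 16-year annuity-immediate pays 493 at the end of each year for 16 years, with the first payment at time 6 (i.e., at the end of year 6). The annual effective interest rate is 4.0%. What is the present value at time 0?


PV at time 5 of the 16-year annuity-immediate:
a_n = 493 * (1-(1+0.04)^(-16))/0.04 = 5744.5817
Discount back 5 years to time 0:
PV = 5744.5817 * (1+0.04)^(-5)
= 5744.5817 * 0.821927
= 4721.6274


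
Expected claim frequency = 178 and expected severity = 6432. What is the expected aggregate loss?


E[S] = E[N] * E[X]
= 178 * 6432
= 1.1449e+06


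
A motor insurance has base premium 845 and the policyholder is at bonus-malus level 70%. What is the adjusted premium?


adjusted = base * BM_level / 100
= 845 * 70 / 100
= 845 * 0.7
= 591.5


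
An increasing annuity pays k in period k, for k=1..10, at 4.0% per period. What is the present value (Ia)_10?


(Ia)_n = sum_{k=1}^{n} k * v^k, v = 1/(1+i)
v = 0.961538
Sum computed term by term:
(Ia)_10 = 41.9922


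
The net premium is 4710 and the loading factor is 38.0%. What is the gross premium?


Gross = net * (1 + loading)
= 4710 * (1 + 0.38)
= 4710 * 1.38
= 6499.8


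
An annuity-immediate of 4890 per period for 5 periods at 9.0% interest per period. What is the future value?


FV = PMT * ((1+i)^n - 1) / i
= 4890 * ((1.09)^5 - 1) / 0.09
= 4890 * (1.538624 - 1) / 0.09
= 29265.2349


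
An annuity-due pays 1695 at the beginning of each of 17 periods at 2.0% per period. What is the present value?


PV_due = PMT * (1-(1+i)^(-n))/i * (1+i)
PV_immediate = 24224.7228
PV_due = 24224.7228 * 1.02
= 24709.2173


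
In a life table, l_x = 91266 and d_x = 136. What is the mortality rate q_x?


q_x = d_x / l_x
= 136 / 91266
= 0.0015


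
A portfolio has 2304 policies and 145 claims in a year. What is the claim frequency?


frequency = claims / policies
= 145 / 2304
= 0.0629


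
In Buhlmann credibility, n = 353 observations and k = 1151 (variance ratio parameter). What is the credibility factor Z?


Z = n / (n + k)
= 353 / (353 + 1151)
= 353 / 1504
= 0.2347


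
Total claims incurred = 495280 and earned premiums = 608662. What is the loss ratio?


Loss ratio = claims / premiums
= 495280 / 608662
= 0.8137


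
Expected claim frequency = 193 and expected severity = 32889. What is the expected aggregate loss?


E[S] = E[N] * E[X]
= 193 * 32889
= 6.3476e+06


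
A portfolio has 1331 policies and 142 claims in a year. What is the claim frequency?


frequency = claims / policies
= 142 / 1331
= 0.1067


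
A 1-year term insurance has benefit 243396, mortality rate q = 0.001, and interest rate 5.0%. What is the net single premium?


NSP = benefit * q * v
v = 1/(1+i) = 0.952381
NSP = 243396 * 0.001 * 0.952381
= 231.8057


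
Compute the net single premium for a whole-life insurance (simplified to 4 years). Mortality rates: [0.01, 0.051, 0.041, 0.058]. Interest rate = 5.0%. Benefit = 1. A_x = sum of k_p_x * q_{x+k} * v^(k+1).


v = 0.952381
Year 0: k_p_x=1.0, q=0.01, term=0.009524
Year 1: k_p_x=0.99, q=0.051, term=0.045796
Year 2: k_p_x=0.93951, q=0.041, term=0.033275
Year 3: k_p_x=0.90099, q=0.058, term=0.042992
A_x = 0.1316


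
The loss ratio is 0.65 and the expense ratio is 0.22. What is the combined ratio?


Combined ratio = loss ratio + expense ratio
= 0.65 + 0.22
= 0.87


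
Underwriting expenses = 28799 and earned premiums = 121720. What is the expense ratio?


Expense ratio = expenses / premiums
= 28799 / 121720
= 0.2366


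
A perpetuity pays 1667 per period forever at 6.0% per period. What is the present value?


PV = PMT / i
= 1667 / 0.06
= 27783.3333


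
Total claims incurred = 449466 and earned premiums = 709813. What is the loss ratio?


Loss ratio = claims / premiums
= 449466 / 709813
= 0.6332


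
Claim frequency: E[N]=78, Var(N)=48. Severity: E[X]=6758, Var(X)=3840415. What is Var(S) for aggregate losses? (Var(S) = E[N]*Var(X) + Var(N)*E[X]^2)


Var(S) = E[N]*Var(X) + Var(N)*E[X]^2
= 78*3840415 + 48*6758^2
= 299552370 + 2192187072
= 2.4917e+09


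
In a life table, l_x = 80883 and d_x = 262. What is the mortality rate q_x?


q_x = d_x / l_x
= 262 / 80883
= 0.0032


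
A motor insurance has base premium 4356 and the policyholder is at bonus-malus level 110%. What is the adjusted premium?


adjusted = base * BM_level / 100
= 4356 * 110 / 100
= 4356 * 1.1
= 4791.6


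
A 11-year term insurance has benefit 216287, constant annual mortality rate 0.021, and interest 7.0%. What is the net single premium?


NSP = benefit * sum_{k=0}^{n-1} k_p_x * q * v^(k+1)
With constant q=0.021, v=0.934579
Sum = 0.14396
NSP = 216287 * 0.14396
= 31136.6744


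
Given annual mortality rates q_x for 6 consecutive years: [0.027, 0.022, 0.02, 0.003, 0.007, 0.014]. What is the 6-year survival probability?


p_k = 1 - q_k for each year
Survival = product of (1 - q_k)
= 0.973 * 0.978 * 0.98 * 0.997 * 0.993 * 0.986
= 0.9103


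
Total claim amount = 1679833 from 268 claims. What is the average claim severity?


severity = total / number
= 1679833 / 268
= 6268.0336
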